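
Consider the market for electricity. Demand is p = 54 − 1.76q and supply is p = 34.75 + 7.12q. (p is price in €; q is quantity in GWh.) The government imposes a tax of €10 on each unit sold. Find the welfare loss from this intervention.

€5.63

Competitive equilibrium: 54 − 1.76q = 34.75 + 7.12q → q* = 2.1678, p* = 50.1847.
With the tax, the buyer price exceeds the seller price by 10: (54 − 1.76q) − (34.75 + 7.12q) = 10 → q' = 1.0417.
Δq = 2.1678 − 1.0417 = 1.1261; the wedge equals the tax, 10.
The triangle = ½ × 1.1261 × 10 = €5.63.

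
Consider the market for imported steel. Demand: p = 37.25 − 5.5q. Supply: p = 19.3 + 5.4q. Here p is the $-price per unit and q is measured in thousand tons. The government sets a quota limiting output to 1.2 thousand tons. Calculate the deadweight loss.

$1.09 thousand

Competitive equilibrium: 37.25 − 5.5q = 19.3 + 5.4q → q* = 1.6468, p* = 28.1927.
At q = 1.2: demand price = 37.25 − 5.5·1.2 = 30.65; supply price = 19.3 + 5.4·1.2 = 25.78.
Δq = 1.6468 − 1.2 = 0.4468; wedge = 30.65 − 25.78 = 4.87.
Welfare loss = ½ × 0.4468 × 4.87 = $1.09 thousand.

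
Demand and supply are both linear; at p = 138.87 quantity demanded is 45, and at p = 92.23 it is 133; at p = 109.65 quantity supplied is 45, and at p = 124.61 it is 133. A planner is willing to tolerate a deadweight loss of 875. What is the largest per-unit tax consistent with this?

35

Demand slope = (92.23 − 138.87)/(133 − 45) = −0.53, so p = 162.72 − 0.53q.
Supply slope = (124.61 − 109.65)/(133 − 45) = 0.17, so p = 102 + 0.17q.
Competitive equilibrium: 162.72 − 0.53q = 102 + 0.17q → q* = 86.7429, p* = 116.7463.
A tax t gives Δq = t/0.7 and wedge t, so DWL = t²/1.4.
t²/1.4 = 875 → t² = 1225 → t = 35.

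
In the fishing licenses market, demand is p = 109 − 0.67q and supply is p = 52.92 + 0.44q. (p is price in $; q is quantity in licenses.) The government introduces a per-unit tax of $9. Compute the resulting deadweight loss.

Competitive equilibrium: 109 − 0.67q = 52.92 + 0.44q → q* = 50.5225, p* = 75.1499.
With the tax, the buyer price exceeds the seller price by 9: (109 − 0.67q) − (52.92 + 0.44q) = 9 → q' = 42.4144.
Δq = 50.5225 − 42.4144 = 8.1081; the wedge equals the tax, 9.
The triangle = ½ × 8.1081 × 9 = $36.49.

$36.49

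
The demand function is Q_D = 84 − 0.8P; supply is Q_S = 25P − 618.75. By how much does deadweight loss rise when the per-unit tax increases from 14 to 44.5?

691.57

In inverse form: demand P = 105 − 1.25Q, supply P = 24.75 + 0.04Q.
Competitive equilibrium: 105 − 1.25Q = 24.75 + 0.04Q → Q* = 62.2093, P* = 27.2384.
For a per-unit tax t: ΔQ = t/1.29, so DWL = ½·t·(t/1.29) = t²/2.58.
At t = 14: DWL = 75.969. At t = 44.5: DWL = 767.539.
Increase = 767.539 − 75.969 = 691.57.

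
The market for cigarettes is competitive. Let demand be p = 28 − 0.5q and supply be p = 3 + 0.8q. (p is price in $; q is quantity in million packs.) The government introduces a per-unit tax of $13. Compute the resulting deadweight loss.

$65 million

Competitive equilibrium: 28 − 0.5q = 3 + 0.8q → q* = 19.2308, p* = 18.3846.
With the tax, the buyer price exceeds the seller price by 13: (28 − 0.5q) − (3 + 0.8q) = 13 → q' = 9.2308.
Δq = 19.2308 − 9.2308 = 10; the wedge equals the tax, 13.
The triangle = ½ × 10 × 13 = $65 million.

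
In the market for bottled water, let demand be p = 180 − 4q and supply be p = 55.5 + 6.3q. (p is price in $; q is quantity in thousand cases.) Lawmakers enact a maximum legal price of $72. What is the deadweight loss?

$461.69 thousand

Competitive equilibrium: 180 − 4q = 55.5 + 6.3q → q* = 12.08738, p* = 131.65049.
At the ceiling p = 72, quantity supplied = (72 − 55.5)/6.3 = 2.61905.
Willingness to pay at q' = 2.61905: 180 − 4·2.61905 = 169.5238.
Δq = 12.08738 − 2.61905 = 9.46833; wedge = 169.5238 − 72 = 97.5238.
DWL = ½ × 9.46833 × 97.5238 = $461.69 thousand.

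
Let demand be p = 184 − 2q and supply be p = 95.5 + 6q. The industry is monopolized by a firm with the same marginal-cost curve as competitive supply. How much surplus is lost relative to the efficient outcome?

19.58

Competitive equilibrium: 184 − 2q = 95.5 + 6q → q* = 11.0625, p* = 161.875.
Marginal revenue: MR = 184 − 4q. Set MR = MC: 184 − 4q = 95.5 + 6q → q_m = 8.85.
Price p_m = 184 − 2·8.85 = 166.3; MC(q_m) = 95.5 + 6·8.85 = 148.6.
Competitive q* = 11.0625, so Δq = 2.2125; wedge = 166.3 − 148.6 = 17.7.
Deadweight loss = ½ × 2.2125 × 17.7 = 19.58.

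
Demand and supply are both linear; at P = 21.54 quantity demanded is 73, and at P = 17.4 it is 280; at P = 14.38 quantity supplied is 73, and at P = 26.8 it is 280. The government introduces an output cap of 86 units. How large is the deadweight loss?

Demand slope = (17.4 − 21.54)/(280 − 73) = −0.02, so P = 23 − 0.02Q.
Supply slope = (26.8 − 14.38)/(280 − 73) = 0.06, so P = 10 + 0.06Q.
Competitive equilibrium: 23 − 0.02Q = 10 + 0.06Q → Q* = 162.5, P* = 19.75.
At Q = 86: demand price = 23 − 0.02·86 = 21.28; supply price = 10 + 0.06·86 = 15.16.
ΔQ = 162.5 − 86 = 76.5; wedge = 21.28 − 15.16 = 6.12.
Welfare loss = ½ × 76.5 × 6.12 = 234.09.

234.09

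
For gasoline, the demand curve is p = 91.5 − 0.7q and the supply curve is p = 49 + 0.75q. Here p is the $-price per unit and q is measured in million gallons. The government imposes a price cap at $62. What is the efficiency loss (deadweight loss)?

Competitive equilibrium: 91.5 − 0.7q = 49 + 0.75q → q* = 29.3103, p* = 70.9828.
At the ceiling p = 62, quantity supplied = (62 − 49)/0.75 = 17.3333.
Willingness to pay at q' = 17.3333: 91.5 − 0.7·17.3333 = 79.3667.
Δq = 29.3103 − 17.3333 = 11.977; wedge = 79.3667 − 62 = 17.3667.
The triangle = ½ × 11.977 × 17.3667 = $104 million.

$104 million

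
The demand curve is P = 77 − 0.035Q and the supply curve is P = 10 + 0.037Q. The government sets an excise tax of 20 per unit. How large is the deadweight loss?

2777.78

Competitive equilibrium: 77 − 0.035Q = 10 + 0.037Q → Q* = 930.5556, P* = 44.4306.
With the tax, the buyer price exceeds the seller price by 20: (77 − 0.035Q) − (10 + 0.037Q) = 20 → Q' = 652.7778.
ΔQ = 930.5556 − 652.7778 = 277.7778; the wedge equals the tax, 20.
Deadweight loss = ½ × 277.7778 × 20 = 2777.78.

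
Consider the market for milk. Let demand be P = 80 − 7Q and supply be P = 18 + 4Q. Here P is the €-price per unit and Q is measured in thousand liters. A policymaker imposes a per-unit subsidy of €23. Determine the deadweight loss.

Competitive equilibrium: 80 − 7Q = 18 + 4Q → Q* = 5.6364, P* = 40.5455.
The subsidy lowers effective supply by 23: P = 4Q − 5.
New quantity: 80 − 7Q = 4Q − 5 → Q' = 7.7273.
Overproduction ΔQ = 7.7273 − 5.6364 = 2.0909; wedge = subsidy = 23.
DWL = ½ × 2.0909 × 23 = €24.05 thousand.

€24.05 thousand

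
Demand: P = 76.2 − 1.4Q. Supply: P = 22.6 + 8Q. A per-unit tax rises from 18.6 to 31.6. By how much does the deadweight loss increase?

Competitive equilibrium: 76.2 − 1.4Q = 22.6 + 8Q → Q* = 5.7021, P* = 68.217.
For a per-unit tax t: ΔQ = t/9.4, so DWL = ½·t·(t/9.4) = t²/18.8.
At t = 18.6: DWL = 18.402. At t = 31.6: DWL = 53.115.
Increase = 53.115 − 18.402 = 34.71.

34.71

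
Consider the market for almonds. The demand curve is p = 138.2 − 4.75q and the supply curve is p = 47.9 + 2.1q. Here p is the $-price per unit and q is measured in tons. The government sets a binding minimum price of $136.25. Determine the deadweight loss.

$558.70

Competitive equilibrium: 138.2 − 4.75q = 47.9 + 2.1q → q* = 13.1825, p* = 75.5832.
At the floor p = 136.25, quantity demanded = (138.2 − 136.25)/4.75 = 0.4105.
Sellers' marginal cost at q' = 0.4105: 47.9 + 2.1·0.4105 = 48.7621.
Δq = 13.1825 − 0.4105 = 12.772; wedge = 136.25 − 48.7621 = 87.4879.
Welfare loss = ½ × 12.772 × 87.4879 = $558.70.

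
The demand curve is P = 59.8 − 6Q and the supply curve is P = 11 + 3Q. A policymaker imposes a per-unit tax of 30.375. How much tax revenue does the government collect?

Competitive equilibrium: 59.8 − 6Q = 11 + 3Q → Q* = 5.4222, P* = 27.2667.
With the tax, the buyer price exceeds the seller price by 30.375: (59.8 − 6Q) − (11 + 3Q) = 30.375 → Q' = 2.0472.
Tax revenue = 30.375 × 2.0472 = 62.18.

62.18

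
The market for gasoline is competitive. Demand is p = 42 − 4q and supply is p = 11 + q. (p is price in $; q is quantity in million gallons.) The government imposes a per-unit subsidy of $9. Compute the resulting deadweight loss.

Competitive equilibrium: 42 − 4q = 11 + q → q* = 6.2, p* = 17.2.
The subsidy lowers effective supply by 9: p = 2 + q.
New quantity: 42 − 4q = 2 + q → q' = 8.
Overproduction Δq = 8 − 6.2 = 1.8; wedge = subsidy = 9.
The triangle = ½ × 1.8 × 9 = $8.10 million.

$8.10 million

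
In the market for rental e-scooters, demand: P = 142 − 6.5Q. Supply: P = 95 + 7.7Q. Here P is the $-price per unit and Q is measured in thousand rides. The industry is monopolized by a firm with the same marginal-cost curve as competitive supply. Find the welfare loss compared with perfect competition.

$7.67 thousand

Competitive equilibrium: 142 − 6.5Q = 95 + 7.7Q → Q* = 3.3099, P* = 120.4859.
Marginal revenue: MR = 142 − 13Q. Set MR = MC: 142 − 13Q = 95 + 7.7Q → Q_m = 2.2705.
Price P_m = 142 − 6.5·2.2705 = 127.2418; MC(Q_m) = 95 + 7.7·2.2705 = 112.4829.
Competitive Q* = 3.3099, so ΔQ = 1.0394; wedge = 127.2418 − 112.4829 = 14.7589.
The triangle = ½ × 1.0394 × 14.7589 = $7.67 thousand.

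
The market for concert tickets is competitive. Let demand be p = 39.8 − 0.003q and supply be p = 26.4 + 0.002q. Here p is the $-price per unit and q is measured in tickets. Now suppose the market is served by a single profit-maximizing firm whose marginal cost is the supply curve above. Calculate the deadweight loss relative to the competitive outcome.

$2525.06

Competitive equilibrium: 39.8 − 0.003q = 26.4 + 0.002q → q* = 2680, p* = 31.76.
Marginal revenue: MR = 39.8 − 0.006q. Set MR = MC: 39.8 − 0.006q = 26.4 + 0.002q → q_m = 1675.
Price p_m = 39.8 − 0.003·1675 = 34.775; MC(q_m) = 26.4 + 0.002·1675 = 29.75.
Competitive q* = 2680, so Δq = 1005; wedge = 34.775 − 29.75 = 5.025.
The triangle = ½ × 1005 × 5.025 = $2525.06.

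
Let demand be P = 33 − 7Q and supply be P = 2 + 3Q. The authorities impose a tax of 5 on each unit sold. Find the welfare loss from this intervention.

Competitive equilibrium: 33 − 7Q = 2 + 3Q → Q* = 3.1, P* = 11.3.
With the tax, the buyer price exceeds the seller price by 5: (33 − 7Q) − (2 + 3Q) = 5 → Q' = 2.6.
ΔQ = 3.1 − 2.6 = 0.5; the wedge equals the tax, 5.
Welfare loss = ½ × 0.5 × 5 = 1.25.

1.25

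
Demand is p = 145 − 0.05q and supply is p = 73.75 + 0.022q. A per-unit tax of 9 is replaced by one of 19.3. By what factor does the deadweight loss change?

Competitive equilibrium: 145 − 0.05q = 73.75 + 0.022q → q* = 989.5833, p* = 95.5208.
For a per-unit tax t: Δq = t/0.072, so DWL = ½·t·(t/0.072) = t²/0.144.
At t = 9: DWL = 562.5. At t = 19.3: DWL = 2586.736.
Ratio = (19.3/9)² = 4.599.

4.599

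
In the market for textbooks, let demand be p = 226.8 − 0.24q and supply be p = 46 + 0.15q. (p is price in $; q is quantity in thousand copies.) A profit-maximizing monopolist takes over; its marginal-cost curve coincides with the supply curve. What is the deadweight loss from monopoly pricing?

$6081.96 thousand

Competitive equilibrium: 226.8 − 0.24q = 46 + 0.15q → q* = 463.5897, p* = 115.5385.
Marginal revenue: MR = 226.8 − 0.48q. Set MR = MC: 226.8 − 0.48q = 46 + 0.15q → q_m = 286.9841.
Price p_m = 226.8 − 0.24·286.9841 = 157.9238; MC(q_m) = 46 + 0.15·286.9841 = 89.0476.
Competitive q* = 463.5897, so Δq = 176.6056; wedge = 157.9238 − 89.0476 = 68.8762.
Deadweight loss = ½ × 176.6056 × 68.8762 = $6081.96 thousand.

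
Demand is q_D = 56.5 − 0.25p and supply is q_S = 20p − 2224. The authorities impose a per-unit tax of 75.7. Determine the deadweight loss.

707.47

In inverse form: demand p = 226 − 4q, supply p = 111.2 + 0.05q.
Competitive equilibrium: 226 − 4q = 111.2 + 0.05q → q* = 28.3457, p* = 112.6173.
With the tax, the buyer price exceeds the seller price by 75.7: (226 − 4q) − (111.2 + 0.05q) = 75.7 → q' = 9.6543.
Δq = 28.3457 − 9.6543 = 18.6914; the wedge equals the tax, 75.7.
Welfare loss = ½ × 18.6914 × 75.7 = 707.47.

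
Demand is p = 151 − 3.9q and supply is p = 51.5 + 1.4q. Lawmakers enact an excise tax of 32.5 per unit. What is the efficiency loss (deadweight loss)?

99.65

Competitive equilibrium: 151 − 3.9q = 51.5 + 1.4q → q* = 18.7736, p* = 77.783.
With the tax, the buyer price exceeds the seller price by 32.5: (151 − 3.9q) − (51.5 + 1.4q) = 32.5 → q' = 12.6415.
Δq = 18.7736 − 12.6415 = 6.1321; the wedge equals the tax, 32.5.
The triangle = ½ × 6.1321 × 32.5 = 99.65.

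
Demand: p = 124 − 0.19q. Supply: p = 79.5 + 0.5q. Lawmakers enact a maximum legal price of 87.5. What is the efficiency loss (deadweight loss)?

811.28

Competitive equilibrium: 124 − 0.19q = 79.5 + 0.5q → q* = 64.4928, p* = 111.7464.
At the ceiling p = 87.5, quantity supplied = (87.5 − 79.5)/0.5 = 16.
Willingness to pay at q' = 16: 124 − 0.19·16 = 120.96.
Δq = 64.4928 − 16 = 48.4928; wedge = 120.96 − 87.5 = 33.46.
The triangle = ½ × 48.4928 × 33.46 = 811.28.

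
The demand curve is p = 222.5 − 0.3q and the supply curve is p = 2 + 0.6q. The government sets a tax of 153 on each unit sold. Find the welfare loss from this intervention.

Competitive equilibrium: 222.5 − 0.3q = 2 + 0.6q → q* = 245, p* = 149.
With the tax, the buyer price exceeds the seller price by 153: (222.5 − 0.3q) − (2 + 0.6q) = 153 → q' = 75.
Δq = 245 − 75 = 170; the wedge equals the tax, 153.
Deadweight loss = ½ × 170 × 153 = 13005.

13005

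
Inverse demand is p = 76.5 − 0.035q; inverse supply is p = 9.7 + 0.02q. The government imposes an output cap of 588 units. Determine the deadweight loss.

10795.38

Competitive equilibrium: 76.5 − 0.035q = 9.7 + 0.02q → q* = 1214.5455, p* = 33.9909.
At q = 588: demand price = 76.5 − 0.035·588 = 55.92; supply price = 9.7 + 0.02·588 = 21.46.
Δq = 1214.5455 − 588 = 626.5455; wedge = 55.92 − 21.46 = 34.46.
DWL = ½ × 626.5455 × 34.46 = 10795.38.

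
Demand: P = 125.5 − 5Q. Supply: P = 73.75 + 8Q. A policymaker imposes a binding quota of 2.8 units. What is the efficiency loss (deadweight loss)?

Competitive equilibrium: 125.5 − 5Q = 73.75 + 8Q → Q* = 3.9808, P* = 105.5962.
At Q = 2.8: demand price = 125.5 − 5·2.8 = 111.5; supply price = 73.75 + 8·2.8 = 96.15.
ΔQ = 3.9808 − 2.8 = 1.1808; wedge = 111.5 − 96.15 = 15.35.
The triangle = ½ × 1.1808 × 15.35 = 9.06.

9.06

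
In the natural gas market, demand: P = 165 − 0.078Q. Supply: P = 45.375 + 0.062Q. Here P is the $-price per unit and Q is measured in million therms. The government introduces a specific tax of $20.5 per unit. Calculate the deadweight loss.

$1500.89 million

Competitive equilibrium: 165 − 0.078Q = 45.375 + 0.062Q → Q* = 854.4643, P* = 98.3518.
With the tax, the buyer price exceeds the seller price by 20.5: (165 − 0.078Q) − (45.375 + 0.062Q) = 20.5 → Q' = 708.0357.
ΔQ = 854.4643 − 708.0357 = 146.4286; the wedge equals the tax, 20.5.
Welfare loss = ½ × 146.4286 × 20.5 = $1500.89 million.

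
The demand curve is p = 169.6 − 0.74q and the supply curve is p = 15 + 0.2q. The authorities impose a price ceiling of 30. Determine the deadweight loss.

3762.13

Competitive equilibrium: 169.6 − 0.74q = 15 + 0.2q → q* = 164.4681, p* = 47.8936.
At the ceiling p = 30, quantity supplied = (30 − 15)/0.2 = 75.
Willingness to pay at q' = 75: 169.6 − 0.74·75 = 114.1.
Δq = 164.4681 − 75 = 89.4681; wedge = 114.1 − 30 = 84.1.
DWL = ½ × 89.4681 × 84.1 = 3762.13.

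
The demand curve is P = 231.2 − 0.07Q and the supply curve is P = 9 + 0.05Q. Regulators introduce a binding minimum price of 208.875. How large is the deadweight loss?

140957.16

Competitive equilibrium: 231.2 − 0.07Q = 9 + 0.05Q → Q* = 1851.66667, P* = 101.58333.
At the floor P = 208.875, quantity demanded = (231.2 − 208.875)/0.07 = 318.92857.
Sellers' marginal cost at Q' = 318.92857: 9 + 0.05·318.92857 = 24.94643.
ΔQ = 1851.66667 − 318.92857 = 1532.7381; wedge = 208.875 − 24.94643 = 183.92857.
DWL = ½ × 1532.7381 × 183.92857 = 140957.16.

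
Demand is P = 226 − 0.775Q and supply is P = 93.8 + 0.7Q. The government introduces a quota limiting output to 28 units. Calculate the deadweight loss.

Competitive equilibrium: 226 − 0.775Q = 93.8 + 0.7Q → Q* = 89.6271, P* = 156.539.
At Q = 28: demand price = 226 − 0.775·28 = 204.3; supply price = 93.8 + 0.7·28 = 113.4.
ΔQ = 89.6271 − 28 = 61.6271; wedge = 204.3 − 113.4 = 90.9.
Welfare loss = ½ × 61.6271 × 90.9 = 2800.95.

2800.95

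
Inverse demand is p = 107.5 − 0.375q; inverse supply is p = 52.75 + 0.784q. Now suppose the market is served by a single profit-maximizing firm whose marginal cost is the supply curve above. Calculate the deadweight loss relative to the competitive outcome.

Competitive equilibrium: 107.5 − 0.375q = 52.75 + 0.784q → q* = 47.239, p* = 89.7854.
Marginal revenue: MR = 107.5 − 0.75q. Set MR = MC: 107.5 − 0.75q = 52.75 + 0.784q → q_m = 35.691.
Price p_m = 107.5 − 0.375·35.691 = 94.1159; MC(q_m) = 52.75 + 0.784·35.691 = 80.7317.
Competitive q* = 47.239, so Δq = 11.548; wedge = 94.1159 − 80.7317 = 13.3842.
Deadweight loss = ½ × 11.548 × 13.3842 = 77.28.

77.28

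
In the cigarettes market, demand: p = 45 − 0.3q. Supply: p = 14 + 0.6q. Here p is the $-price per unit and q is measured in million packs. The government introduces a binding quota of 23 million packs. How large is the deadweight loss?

Competitive equilibrium: 45 − 0.3q = 14 + 0.6q → q* = 34.4444, p* = 34.6667.
At q = 23: demand price = 45 − 0.3·23 = 38.1; supply price = 14 + 0.6·23 = 27.8.
Δq = 34.4444 − 23 = 11.4444; wedge = 38.1 − 27.8 = 10.3.
Welfare loss = ½ × 11.4444 × 10.3 = $58.94 million.

$58.94 million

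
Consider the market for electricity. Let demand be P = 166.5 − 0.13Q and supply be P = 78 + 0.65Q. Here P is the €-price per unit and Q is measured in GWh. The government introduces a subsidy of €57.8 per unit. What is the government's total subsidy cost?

€10841.21

Competitive equilibrium: 166.5 − 0.13Q = 78 + 0.65Q → Q* = 113.461538, P* = 151.75.
The subsidy lowers effective supply by 57.8: P = 20.2 + 0.65Q.
New quantity: 166.5 − 0.13Q = 20.2 + 0.65Q → Q' = 187.564103.
Total subsidy cost = 57.8 × 187.564103 = €10841.21.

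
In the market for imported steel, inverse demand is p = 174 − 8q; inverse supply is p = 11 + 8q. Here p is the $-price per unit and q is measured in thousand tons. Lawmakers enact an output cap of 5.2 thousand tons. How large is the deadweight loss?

$199 thousand

Competitive equilibrium: 174 − 8q = 11 + 8q → q* = 10.1875, p* = 92.5.
At q = 5.2: demand price = 174 − 8·5.2 = 132.4; supply price = 11 + 8·5.2 = 52.6.
Δq = 10.1875 − 5.2 = 4.9875; wedge = 132.4 − 52.6 = 79.8.
The triangle = ½ × 4.9875 × 79.8 = $199 thousand.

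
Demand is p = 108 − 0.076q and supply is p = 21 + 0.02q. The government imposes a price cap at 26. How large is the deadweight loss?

20671.875

Competitive equilibrium: 108 − 0.076q = 21 + 0.02q → q* = 906.25, p* = 39.125.
At the ceiling p = 26, quantity supplied = (26 − 21)/0.02 = 250.
Willingness to pay at q' = 250: 108 − 0.076·250 = 89.
Δq = 906.25 − 250 = 656.25; wedge = 89 − 26 = 63.
DWL = ½ × 656.25 × 63 = 20671.875.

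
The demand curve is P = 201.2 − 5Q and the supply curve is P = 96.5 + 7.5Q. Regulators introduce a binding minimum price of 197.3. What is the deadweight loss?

360.62

Competitive equilibrium: 201.2 − 5Q = 96.5 + 7.5Q → Q* = 8.376, P* = 159.32.
At the floor P = 197.3, quantity demanded = (201.2 − 197.3)/5 = 0.78.
Sellers' marginal cost at Q' = 0.78: 96.5 + 7.5·0.78 = 102.35.
ΔQ = 8.376 − 0.78 = 7.596; wedge = 197.3 − 102.35 = 94.95.
DWL = ½ × 7.596 × 94.95 = 360.62.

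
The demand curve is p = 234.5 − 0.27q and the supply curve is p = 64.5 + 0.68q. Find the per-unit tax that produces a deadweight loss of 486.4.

Competitive equilibrium: 234.5 − 0.27q = 64.5 + 0.68q → q* = 178.9474, p* = 186.1842.
A tax t gives Δq = t/0.95 and wedge t, so DWL = t²/1.9.
t²/1.9 = 486.4 → t² = 924.16 → t = 30.4.

30.4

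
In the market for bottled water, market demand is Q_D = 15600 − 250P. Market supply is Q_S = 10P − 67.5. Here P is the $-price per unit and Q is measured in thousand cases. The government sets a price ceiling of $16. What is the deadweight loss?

In inverse form: demand P = 62.4 − 0.004Q, supply P = 6.75 + 0.1Q.
Competitive equilibrium: 62.4 − 0.004Q = 6.75 + 0.1Q → Q* = 535.0962, P* = 60.2596.
At the ceiling P = 16, quantity supplied = (16 − 6.75)/0.1 = 92.5.
Willingness to pay at Q' = 92.5: 62.4 − 0.004·92.5 = 62.03.
ΔQ = 535.0962 − 92.5 = 442.5962; wedge = 62.03 − 16 = 46.03.
DWL = ½ × 442.5962 × 46.03 = $10186.35 thousand.

$10186.35 thousand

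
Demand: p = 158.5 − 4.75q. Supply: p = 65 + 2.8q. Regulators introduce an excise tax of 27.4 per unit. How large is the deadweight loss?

49.72

Competitive equilibrium: 158.5 − 4.75q = 65 + 2.8q → q* = 12.3841, p* = 99.6755.
With the tax, the buyer price exceeds the seller price by 27.4: (158.5 − 4.75q) − (65 + 2.8q) = 27.4 → q' = 8.755.
Δq = 12.3841 − 8.755 = 3.6291; the wedge equals the tax, 27.4.
Deadweight loss = ½ × 3.6291 × 27.4 = 49.72.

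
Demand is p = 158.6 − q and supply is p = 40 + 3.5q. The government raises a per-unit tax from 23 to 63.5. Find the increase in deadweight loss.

389.25

Competitive equilibrium: 158.6 − q = 40 + 3.5q → q* = 26.3556, p* = 132.2444.
For a per-unit tax t: Δq = t/4.5, so DWL = ½·t·(t/4.5) = t²/9.
At t = 23: DWL = 58.778. At t = 63.5: DWL = 448.028.
Increase = 448.028 − 58.778 = 389.25.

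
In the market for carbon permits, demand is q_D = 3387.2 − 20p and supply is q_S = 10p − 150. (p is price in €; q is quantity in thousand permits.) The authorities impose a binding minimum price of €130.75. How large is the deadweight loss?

€4948.54 thousand

In inverse form: demand p = 169.36 − 0.05q, supply p = 15 + 0.1q.
Competitive equilibrium: 169.36 − 0.05q = 15 + 0.1q → q* = 1029.0667, p* = 117.9067.
At the floor p = 130.75, quantity demanded = (169.36 − 130.75)/0.05 = 772.2.
Sellers' marginal cost at q' = 772.2: 15 + 0.1·772.2 = 92.22.
Δq = 1029.0667 − 772.2 = 256.8667; wedge = 130.75 − 92.22 = 38.53.
Welfare loss = ½ × 256.8667 × 38.53 = €4948.54 thousand.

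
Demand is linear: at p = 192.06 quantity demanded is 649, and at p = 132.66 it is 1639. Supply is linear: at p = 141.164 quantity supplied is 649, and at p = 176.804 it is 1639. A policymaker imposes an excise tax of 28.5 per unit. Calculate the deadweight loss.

Demand slope = (132.66 − 192.06)/(1639 − 649) = −0.06, so p = 231 − 0.06q.
Supply slope = (176.804 − 141.164)/(1639 − 649) = 0.036, so p = 117.8 + 0.036q.
Competitive equilibrium: 231 − 0.06q = 117.8 + 0.036q → q* = 1179.1667, p* = 160.25.
With the tax, the buyer price exceeds the seller price by 28.5: (231 − 0.06q) − (117.8 + 0.036q) = 28.5 → q' = 882.2917.
Δq = 1179.1667 − 882.2917 = 296.875; the wedge equals the tax, 28.5.
Welfare loss = ½ × 296.875 × 28.5 = 4230.47.

4230.47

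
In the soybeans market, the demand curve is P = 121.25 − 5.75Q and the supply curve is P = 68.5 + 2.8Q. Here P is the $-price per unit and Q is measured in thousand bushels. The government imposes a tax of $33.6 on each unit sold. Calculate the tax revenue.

Competitive equilibrium: 121.25 − 5.75Q = 68.5 + 2.8Q → Q* = 6.1696, P* = 85.7749.
With the tax, the buyer price exceeds the seller price by 33.6: (121.25 − 5.75Q) − (68.5 + 2.8Q) = 33.6 → Q' = 2.2398.
Tax revenue = 33.6 × 2.2398 = $75.26 thousand.

$75.26 thousand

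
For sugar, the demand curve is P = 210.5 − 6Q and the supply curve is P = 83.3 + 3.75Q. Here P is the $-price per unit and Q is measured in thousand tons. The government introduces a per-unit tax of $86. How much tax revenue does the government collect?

$363.41 thousand

Competitive equilibrium: 210.5 − 6Q = 83.3 + 3.75Q → Q* = 13.04615, P* = 132.22308.
With the tax, the buyer price exceeds the seller price by 86: (210.5 − 6Q) − (83.3 + 3.75Q) = 86 → Q' = 4.22564.
Tax revenue = 86 × 4.22564 = $363.41 thousand.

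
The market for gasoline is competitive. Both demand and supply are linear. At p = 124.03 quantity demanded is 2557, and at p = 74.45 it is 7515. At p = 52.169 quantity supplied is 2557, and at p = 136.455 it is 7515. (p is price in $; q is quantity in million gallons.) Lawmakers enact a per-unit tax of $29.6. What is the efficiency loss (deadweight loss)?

Demand slope = (74.45 − 124.03)/(7515 − 2557) = −0.01, so p = 149.6 − 0.01q.
Supply slope = (136.455 − 52.169)/(7515 − 2557) = 0.017, so p = 8.7 + 0.017q.
Competitive equilibrium: 149.6 − 0.01q = 8.7 + 0.017q → q* = 5218.5185, p* = 97.4148.
With the tax, the buyer price exceeds the seller price by 29.6: (149.6 − 0.01q) − (8.7 + 0.017q) = 29.6 → q' = 4122.2222.
Δq = 5218.5185 − 4122.2222 = 1096.2963; the wedge equals the tax, 29.6.
The triangle = ½ × 1096.2963 × 29.6 = $16225.19 million.

$16225.19 million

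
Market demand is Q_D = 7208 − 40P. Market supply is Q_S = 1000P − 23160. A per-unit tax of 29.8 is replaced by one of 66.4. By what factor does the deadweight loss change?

In inverse form: demand P = 180.2 − 0.025Q, supply P = 23.16 + 0.001Q.
Competitive equilibrium: 180.2 − 0.025Q = 23.16 + 0.001Q → Q* = 6040, P* = 29.2.
For a per-unit tax t: ΔQ = t/0.026, so DWL = ½·t·(t/0.026) = t²/0.052.
At t = 29.8: DWL = 17077.692. At t = 66.4: DWL = 84787.692.
Ratio = (66.4/29.8)² = 4.965.

4.965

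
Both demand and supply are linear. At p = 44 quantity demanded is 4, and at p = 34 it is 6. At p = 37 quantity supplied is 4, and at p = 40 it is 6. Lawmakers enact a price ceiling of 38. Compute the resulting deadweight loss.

0.55

Demand slope = (34 − 44)/(6 − 4) = −5, so p = 64 − 5q.
Supply slope = (40 − 37)/(6 − 4) = 1.5, so p = 31 + 1.5q.
Competitive equilibrium: 64 − 5q = 31 + 1.5q → q* = 5.0769, p* = 38.6154.
At the ceiling p = 38, quantity supplied = (38 − 31)/1.5 = 4.6667.
Willingness to pay at q' = 4.6667: 64 − 5·4.6667 = 40.6665.
Δq = 5.0769 − 4.6667 = 0.4102; wedge = 40.6665 − 38 = 2.6665.
The triangle = ½ × 0.4102 × 2.6665 = 0.55.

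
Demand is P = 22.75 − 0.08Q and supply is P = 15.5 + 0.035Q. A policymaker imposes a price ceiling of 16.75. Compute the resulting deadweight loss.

42.95

Competitive equilibrium: 22.75 − 0.08Q = 15.5 + 0.035Q → Q* = 63.0435, P* = 17.7065.
At the ceiling P = 16.75, quantity supplied = (16.75 − 15.5)/0.035 = 35.7143.
Willingness to pay at Q' = 35.7143: 22.75 − 0.08·35.7143 = 19.8929.
ΔQ = 63.0435 − 35.7143 = 27.3292; wedge = 19.8929 − 16.75 = 3.1429.
DWL = ½ × 27.3292 × 3.1429 = 42.95.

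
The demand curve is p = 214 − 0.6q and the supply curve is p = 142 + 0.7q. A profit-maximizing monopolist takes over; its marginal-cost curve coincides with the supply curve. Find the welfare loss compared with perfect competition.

198.83

Competitive equilibrium: 214 − 0.6q = 142 + 0.7q → q* = 55.3846, p* = 180.7692.
Marginal revenue: MR = 214 − 1.2q. Set MR = MC: 214 − 1.2q = 142 + 0.7q → q_m = 37.8947.
Price p_m = 214 − 0.6·37.8947 = 191.2632; MC(q_m) = 142 + 0.7·37.8947 = 168.5263.
Competitive q* = 55.3846, so Δq = 17.4899; wedge = 191.2632 − 168.5263 = 22.7369.
DWL = ½ × 17.4899 × 22.7369 = 198.83.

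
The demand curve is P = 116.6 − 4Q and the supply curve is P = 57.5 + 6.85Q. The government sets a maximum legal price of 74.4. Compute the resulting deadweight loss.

48.17

Competitive equilibrium: 116.6 − 4Q = 57.5 + 6.85Q → Q* = 5.447, P* = 94.812.
At the ceiling P = 74.4, quantity supplied = (74.4 − 57.5)/6.85 = 2.4672.
Willingness to pay at Q' = 2.4672: 116.6 − 4·2.4672 = 106.7312.
ΔQ = 5.447 − 2.4672 = 2.9798; wedge = 106.7312 − 74.4 = 32.3312.
The triangle = ½ × 2.9798 × 32.3312 = 48.17.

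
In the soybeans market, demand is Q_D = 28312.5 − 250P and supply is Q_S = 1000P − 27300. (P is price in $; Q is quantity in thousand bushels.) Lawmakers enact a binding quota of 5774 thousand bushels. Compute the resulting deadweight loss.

In inverse form: demand P = 113.25 − 0.004Q, supply P = 27.3 + 0.001Q.
Competitive equilibrium: 113.25 − 0.004Q = 27.3 + 0.001Q → Q* = 17190, P* = 44.49.
At Q = 5774: demand price = 113.25 − 0.004·5774 = 90.154; supply price = 27.3 + 0.001·5774 = 33.074.
ΔQ = 17190 − 5774 = 11416; wedge = 90.154 − 33.074 = 57.08.
The triangle = ½ × 11416 × 57.08 = $325812.64 thousand.

$325812.64 thousand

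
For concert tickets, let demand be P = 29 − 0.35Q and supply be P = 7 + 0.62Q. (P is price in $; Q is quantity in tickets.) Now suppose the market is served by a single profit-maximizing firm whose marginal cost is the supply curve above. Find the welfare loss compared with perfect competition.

$17.54

Competitive equilibrium: 29 − 0.35Q = 7 + 0.62Q → Q* = 22.6804, P* = 21.0619.
Marginal revenue: MR = 29 − 0.7Q. Set MR = MC: 29 − 0.7Q = 7 + 0.62Q → Q_m = 16.6667.
Price P_m = 29 − 0.35·16.6667 = 23.1667; MC(Q_m) = 7 + 0.62·16.6667 = 17.3334.
Competitive Q* = 22.6804, so ΔQ = 6.0137; wedge = 23.1667 − 17.3334 = 5.8333.
The triangle = ½ × 6.0137 × 5.8333 = $17.54.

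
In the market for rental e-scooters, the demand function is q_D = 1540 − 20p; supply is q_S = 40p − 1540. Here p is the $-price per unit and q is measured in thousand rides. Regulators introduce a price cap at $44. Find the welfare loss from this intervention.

In inverse form: demand p = 77 − 0.05q, supply p = 38.5 + 0.025q.
Competitive equilibrium: 77 − 0.05q = 38.5 + 0.025q → q* = 513.3333, p* = 51.3333.
At the ceiling p = 44, quantity supplied = (44 − 38.5)/0.025 = 220.
Willingness to pay at q' = 220: 77 − 0.05·220 = 66.
Δq = 513.3333 − 220 = 293.3333; wedge = 66 − 44 = 22.
Welfare loss = ½ × 293.3333 × 22 = $3226.67 thousand.

$3226.67 thousand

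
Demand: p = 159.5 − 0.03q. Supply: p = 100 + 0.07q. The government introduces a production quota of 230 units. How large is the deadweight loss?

Competitive equilibrium: 159.5 − 0.03q = 100 + 0.07q → q* = 595, p* = 141.65.
At q = 230: demand price = 159.5 − 0.03·230 = 152.6; supply price = 100 + 0.07·230 = 116.1.
Δq = 595 − 230 = 365; wedge = 152.6 − 116.1 = 36.5.
Deadweight loss = ½ × 365 × 36.5 = 6661.25.

6661.25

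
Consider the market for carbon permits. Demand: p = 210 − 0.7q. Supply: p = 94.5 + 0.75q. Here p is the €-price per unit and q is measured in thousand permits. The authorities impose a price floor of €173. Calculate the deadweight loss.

€520.65 thousand

Competitive equilibrium: 210 − 0.7q = 94.5 + 0.75q → q* = 79.6552, p* = 154.2414.
At the floor p = 173, quantity demanded = (210 − 173)/0.7 = 52.8571.
Sellers' marginal cost at q' = 52.8571: 94.5 + 0.75·52.8571 = 134.1428.
Δq = 79.6552 − 52.8571 = 26.7981; wedge = 173 − 134.1428 = 38.8572.
Deadweight loss = ½ × 26.7981 × 38.8572 = €520.65 thousand.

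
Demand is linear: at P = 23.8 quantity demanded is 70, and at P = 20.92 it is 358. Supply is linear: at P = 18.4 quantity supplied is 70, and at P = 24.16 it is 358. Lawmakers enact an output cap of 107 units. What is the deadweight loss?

Demand slope = (20.92 − 23.8)/(358 − 70) = −0.01, so P = 24.5 − 0.01Q.
Supply slope = (24.16 − 18.4)/(358 − 70) = 0.02, so P = 17 + 0.02Q.
Competitive equilibrium: 24.5 − 0.01Q = 17 + 0.02Q → Q* = 250, P* = 22.
At Q = 107: demand price = 24.5 − 0.01·107 = 23.43; supply price = 17 + 0.02·107 = 19.14.
ΔQ = 250 − 107 = 143; wedge = 23.43 − 19.14 = 4.29.
Welfare loss = ½ × 143 × 4.29 = 306.735.

306.735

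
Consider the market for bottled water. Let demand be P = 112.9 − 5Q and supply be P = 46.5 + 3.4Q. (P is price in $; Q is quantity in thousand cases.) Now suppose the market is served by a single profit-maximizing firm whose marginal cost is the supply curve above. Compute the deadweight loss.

$36.54 thousand

Competitive equilibrium: 112.9 − 5Q = 46.5 + 3.4Q → Q* = 7.9048, P* = 73.3762.
Marginal revenue: MR = 112.9 − 10Q. Set MR = MC: 112.9 − 10Q = 46.5 + 3.4Q → Q_m = 4.9552.
Price P_m = 112.9 − 5·4.9552 = 88.124; MC(Q_m) = 46.5 + 3.4·4.9552 = 63.3477.
Competitive Q* = 7.9048, so ΔQ = 2.9496; wedge = 88.124 − 63.3477 = 24.7763.
The triangle = ½ × 2.9496 × 24.7763 = $36.54 thousand.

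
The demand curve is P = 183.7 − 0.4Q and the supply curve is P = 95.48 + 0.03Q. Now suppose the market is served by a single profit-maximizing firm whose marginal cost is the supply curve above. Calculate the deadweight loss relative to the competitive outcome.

2101.84

Competitive equilibrium: 183.7 − 0.4Q = 95.48 + 0.03Q → Q* = 205.1628, P* = 101.6349.
Marginal revenue: MR = 183.7 − 0.8Q. Set MR = MC: 183.7 − 0.8Q = 95.48 + 0.03Q → Q_m = 106.2892.
Price P_m = 183.7 − 0.4·106.2892 = 141.1843; MC(Q_m) = 95.48 + 0.03·106.2892 = 98.6687.
Competitive Q* = 205.1628, so ΔQ = 98.8736; wedge = 141.1843 − 98.6687 = 42.5156.
DWL = ½ × 98.8736 × 42.5156 = 2101.84.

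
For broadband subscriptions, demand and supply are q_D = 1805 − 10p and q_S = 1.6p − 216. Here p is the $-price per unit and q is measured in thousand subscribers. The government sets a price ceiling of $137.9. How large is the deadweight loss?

$1224.44 thousand

In inverse form: demand p = 180.5 − 0.1q, supply p = 135 + 0.625q.
Competitive equilibrium: 180.5 − 0.1q = 135 + 0.625q → q* = 62.7586, p* = 174.2241.
At the ceiling p = 137.9, quantity supplied = (137.9 − 135)/0.625 = 4.64.
Willingness to pay at q' = 4.64: 180.5 − 0.1·4.64 = 180.036.
Δq = 62.7586 − 4.64 = 58.1186; wedge = 180.036 − 137.9 = 42.136.
DWL = ½ × 58.1186 × 42.136 = $1224.44 thousand.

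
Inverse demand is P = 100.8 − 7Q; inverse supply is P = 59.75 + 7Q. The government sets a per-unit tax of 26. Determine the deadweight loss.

24.14

Competitive equilibrium: 100.8 − 7Q = 59.75 + 7Q → Q* = 2.9321, P* = 80.275.
With the tax, the buyer price exceeds the seller price by 26: (100.8 − 7Q) − (59.75 + 7Q) = 26 → Q' = 1.075.
ΔQ = 2.9321 − 1.075 = 1.8571; the wedge equals the tax, 26.
The triangle = ½ × 1.8571 × 26 = 24.14.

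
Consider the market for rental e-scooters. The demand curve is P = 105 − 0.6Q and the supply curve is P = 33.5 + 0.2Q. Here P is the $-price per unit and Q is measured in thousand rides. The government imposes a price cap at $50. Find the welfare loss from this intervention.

Competitive equilibrium: 105 − 0.6Q = 33.5 + 0.2Q → Q* = 89.375, P* = 51.375.
At the ceiling P = 50, quantity supplied = (50 − 33.5)/0.2 = 82.5.
Willingness to pay at Q' = 82.5: 105 − 0.6·82.5 = 55.5.
ΔQ = 89.375 − 82.5 = 6.875; wedge = 55.5 − 50 = 5.5.
The triangle = ½ × 6.875 × 5.5 = $18.91 thousand.

$18.91 thousand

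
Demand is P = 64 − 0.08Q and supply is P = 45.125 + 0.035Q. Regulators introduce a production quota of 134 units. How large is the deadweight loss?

52.20

Competitive equilibrium: 64 − 0.08Q = 45.125 + 0.035Q → Q* = 164.1304, P* = 50.8696.
At Q = 134: demand price = 64 − 0.08·134 = 53.28; supply price = 45.125 + 0.035·134 = 49.815.
ΔQ = 164.1304 − 134 = 30.1304; wedge = 53.28 − 49.815 = 3.465.
The triangle = ½ × 30.1304 × 3.465 = 52.20.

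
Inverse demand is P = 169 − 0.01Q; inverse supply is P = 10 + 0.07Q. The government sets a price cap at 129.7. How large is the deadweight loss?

Competitive equilibrium: 169 − 0.01Q = 10 + 0.07Q → Q* = 1987.5, P* = 149.125.
At the ceiling P = 129.7, quantity supplied = (129.7 − 10)/0.07 = 1710.
Willingness to pay at Q' = 1710: 169 − 0.01·1710 = 151.9.
ΔQ = 1987.5 − 1710 = 277.5; wedge = 151.9 − 129.7 = 22.2.
DWL = ½ × 277.5 × 22.2 = 3080.25.

3080.25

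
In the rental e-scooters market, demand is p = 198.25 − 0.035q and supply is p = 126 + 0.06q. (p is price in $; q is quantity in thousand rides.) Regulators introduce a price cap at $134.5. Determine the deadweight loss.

$18191.90 thousand

Competitive equilibrium: 198.25 − 0.035q = 126 + 0.06q → q* = 760.5263, p* = 171.6316.
At the ceiling p = 134.5, quantity supplied = (134.5 − 126)/0.06 = 141.6667.
Willingness to pay at q' = 141.6667: 198.25 − 0.035·141.6667 = 193.2917.
Δq = 760.5263 − 141.6667 = 618.8596; wedge = 193.2917 − 134.5 = 58.7917.
DWL = ½ × 618.8596 × 58.7917 = $18191.90 thousand.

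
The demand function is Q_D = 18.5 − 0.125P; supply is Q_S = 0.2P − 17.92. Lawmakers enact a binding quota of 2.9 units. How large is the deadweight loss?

16.48

In inverse form: demand P = 148 − 8Q, supply P = 89.6 + 5Q.
Competitive equilibrium: 148 − 8Q = 89.6 + 5Q → Q* = 4.4923, P* = 112.0615.
At Q = 2.9: demand price = 148 − 8·2.9 = 124.8; supply price = 89.6 + 5·2.9 = 104.1.
ΔQ = 4.4923 − 2.9 = 1.5923; wedge = 124.8 − 104.1 = 20.7.
Deadweight loss = ½ × 1.5923 × 20.7 = 16.48.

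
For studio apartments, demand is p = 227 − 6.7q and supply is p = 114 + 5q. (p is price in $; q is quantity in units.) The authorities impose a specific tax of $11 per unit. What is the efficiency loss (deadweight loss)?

Competitive equilibrium: 227 − 6.7q = 114 + 5q → q* = 9.6581, p* = 162.2906.
With the tax, the buyer price exceeds the seller price by 11: (227 − 6.7q) − (114 + 5q) = 11 → q' = 8.7179.
Δq = 9.6581 − 8.7179 = 0.9402; the wedge equals the tax, 11.
The triangle = ½ × 0.9402 × 11 = $5.17.

$5.17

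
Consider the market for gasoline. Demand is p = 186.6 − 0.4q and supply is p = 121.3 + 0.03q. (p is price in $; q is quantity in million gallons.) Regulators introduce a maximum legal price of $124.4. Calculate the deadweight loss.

Competitive equilibrium: 186.6 − 0.4q = 121.3 + 0.03q → q* = 151.8605, p* = 125.8558.
At the ceiling p = 124.4, quantity supplied = (124.4 − 121.3)/0.03 = 103.3333.
Willingness to pay at q' = 103.3333: 186.6 − 0.4·103.3333 = 145.2667.
Δq = 151.8605 − 103.3333 = 48.5272; wedge = 145.2667 − 124.4 = 20.8667.
Welfare loss = ½ × 48.5272 × 20.8667 = $506.30 million.

$506.30 million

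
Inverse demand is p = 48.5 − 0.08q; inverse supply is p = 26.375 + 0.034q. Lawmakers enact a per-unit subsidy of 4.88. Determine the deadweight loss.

Competitive equilibrium: 48.5 − 0.08q = 26.375 + 0.034q → q* = 194.0789, p* = 32.9737.
The subsidy lowers effective supply by 4.88: p = 21.495 + 0.034q.
New quantity: 48.5 − 0.08q = 21.495 + 0.034q → q' = 236.886.
Overproduction Δq = 236.886 − 194.0789 = 42.8071; wedge = subsidy = 4.88.
Deadweight loss = ½ × 42.8071 × 4.88 = 104.45.

104.45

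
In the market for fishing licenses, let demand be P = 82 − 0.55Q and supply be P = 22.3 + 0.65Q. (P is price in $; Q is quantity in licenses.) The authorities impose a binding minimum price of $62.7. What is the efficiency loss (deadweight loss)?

$128.93

Competitive equilibrium: 82 − 0.55Q = 22.3 + 0.65Q → Q* = 49.75, P* = 54.6375.
At the floor P = 62.7, quantity demanded = (82 − 62.7)/0.55 = 35.0909.
Sellers' marginal cost at Q' = 35.0909: 22.3 + 0.65·35.0909 = 45.1091.
ΔQ = 49.75 − 35.0909 = 14.6591; wedge = 62.7 − 45.1091 = 17.5909.
Welfare loss = ½ × 14.6591 × 17.5909 = $128.93.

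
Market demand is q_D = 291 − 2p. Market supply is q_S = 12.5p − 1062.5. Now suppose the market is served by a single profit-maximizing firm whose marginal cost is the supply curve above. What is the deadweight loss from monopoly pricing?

In inverse form: demand p = 145.5 − 0.5q, supply p = 85 + 0.08q.
Competitive equilibrium: 145.5 − 0.5q = 85 + 0.08q → q* = 104.3103, p* = 93.3448.
Marginal revenue: MR = 145.5 − q. Set MR = MC: 145.5 − q = 85 + 0.08q → q_m = 56.0185.
Price p_m = 145.5 − 0.5·56.0185 = 117.4908; MC(q_m) = 85 + 0.08·56.0185 = 89.4815.
Competitive q* = 104.3103, so Δq = 48.2918; wedge = 117.4908 − 89.4815 = 28.0093.
Welfare loss = ½ × 48.2918 × 28.0093 = 676.31.

676.31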